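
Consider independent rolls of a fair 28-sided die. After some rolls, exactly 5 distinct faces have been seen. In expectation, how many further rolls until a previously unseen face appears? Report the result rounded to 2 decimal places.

1.22

Each roll yields a new face with probability (28-5)/28 = 23/28, so the wait is geometric with mean 28/23.
E = 28/23 = 1.217.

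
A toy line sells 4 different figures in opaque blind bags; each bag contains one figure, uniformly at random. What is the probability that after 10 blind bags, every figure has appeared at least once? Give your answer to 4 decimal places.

Let A_i be the event that figure i is missing after 10 blind bags. By inclusion–exclusion on the A_i,
P(all seen) = Σ_{j=0}^{4} (-1)^j C(4,j)((4-j)/4)^10
= 1.00000 - 0.22525 + 0.00586 - 0.00000 + 0.00000
= 0.78060.

0.7806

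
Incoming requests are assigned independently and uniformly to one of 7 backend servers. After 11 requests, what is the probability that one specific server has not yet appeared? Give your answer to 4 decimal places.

On each request the fixed server fails to appear with probability 6/7.
P(still missing after 11) = (6/7)^11 = 0.18348.

0.1835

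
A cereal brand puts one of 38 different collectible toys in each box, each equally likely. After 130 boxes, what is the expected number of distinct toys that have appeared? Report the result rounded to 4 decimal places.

36.8138

For each toy, P(seen in 130 boxes) = 1 - (37/38)^130 = 0.96879.
By linearity of expectation, E[distinct seen] = 38·(1 - (37/38)^130) = 36.81385.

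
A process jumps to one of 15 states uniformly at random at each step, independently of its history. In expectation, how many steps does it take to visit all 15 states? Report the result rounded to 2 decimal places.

49.77

The wait to go from k to k+1 distinct states is geometric with mean 15/(15-k).
E[T] = 15/15 + 15/14 + 15/13 + ... + 15/2 + 15/1 = 15·H_{15}.
H_{15} = 3.318, so E[T] = 49.773.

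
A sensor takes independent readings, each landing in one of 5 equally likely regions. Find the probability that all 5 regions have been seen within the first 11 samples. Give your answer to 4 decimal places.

0.6064

By inclusion–exclusion over which regions are missing,
P(all seen) = Σ_{j=0}^{5} (-1)^j C(5,j)((5-j)/5)^11
= 1.00000 - 0.42950 + 0.03628 - 0.00042 + 0.00000 - 0.00000
= 0.60636.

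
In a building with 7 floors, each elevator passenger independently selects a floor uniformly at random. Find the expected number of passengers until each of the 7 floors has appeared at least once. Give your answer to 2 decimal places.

18.15

Split into phases: going from k distinct to k+1 distinct takes on average 7/(7-k) passengers.
E[T] = 7/7 + 7/6 + 7/5 + ... + 7/2 + 7/1 = 7·H_{7}.
H_{7} = 2.593, so E[T] = 18.150.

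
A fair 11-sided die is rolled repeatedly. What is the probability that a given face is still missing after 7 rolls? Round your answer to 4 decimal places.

0.5132

Each roll misses the fixed face with probability (11-1)/11 = 10/11, independently.
P(still missing after 7) = (10/11)^7 = 0.51316.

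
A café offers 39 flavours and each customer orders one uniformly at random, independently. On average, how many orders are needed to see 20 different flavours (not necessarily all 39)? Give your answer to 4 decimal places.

Going from k to k+1 distinct takes a geometric number of orders with mean 39/(39-k).
Sum over k = 0,...,19: E = 39/39 + 39/38 + 39/37 + ... + 39/21 + 39/20 = 27.52633.

27.5263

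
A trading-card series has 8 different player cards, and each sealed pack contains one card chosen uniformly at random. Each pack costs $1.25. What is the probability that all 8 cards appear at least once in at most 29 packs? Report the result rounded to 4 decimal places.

0.8401

By inclusion–exclusion over which cards are missing,
P(all seen) = Σ_{j=0}^{8} (-1)^j C(8,j)((8-j)/8)^29
= 1.00000 - 0.16647 + 0.00667 - 0.00007 + 0.00000 - 0.00000 + 0.00000 - 0.00000 + 0.00000
= 0.84013.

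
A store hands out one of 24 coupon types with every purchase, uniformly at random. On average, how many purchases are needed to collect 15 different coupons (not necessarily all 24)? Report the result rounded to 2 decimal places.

With k distinct coupons already seen, the next new one arrives after an expected 24/(24-k) purchases.
Sum over k = 0,...,14: E = 24/24 + 24/23 + 24/22 + ... + 24/11 + 24/10 = 22.728.

22.73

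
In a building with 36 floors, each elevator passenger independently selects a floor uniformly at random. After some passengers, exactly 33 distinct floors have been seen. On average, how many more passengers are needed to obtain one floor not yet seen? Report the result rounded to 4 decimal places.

The number of passengers until the next new floor is geometric with success probability 3/36, so its mean is 36/3.
E = 36/3 = 12.00000.

12.0000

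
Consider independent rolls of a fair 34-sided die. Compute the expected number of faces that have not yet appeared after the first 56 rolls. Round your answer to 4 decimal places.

For each face, P(unseen after 56) = (33/34)^56 = 0.18791.
By linearity of expectation, E[unseen] = 34·(33/34)^56 = 6.38911.

6.3891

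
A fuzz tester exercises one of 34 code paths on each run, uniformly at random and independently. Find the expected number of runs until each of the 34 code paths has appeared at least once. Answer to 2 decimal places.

140.02

The wait to go from k to k+1 distinct code paths is geometric with mean 34/(34-k).
E[T] = 34/34 + 34/33 + 34/32 + ... + 34/2 + 34/1 = 34·H_{34}.
H_{34} = 4.118, so E[T] = 140.019.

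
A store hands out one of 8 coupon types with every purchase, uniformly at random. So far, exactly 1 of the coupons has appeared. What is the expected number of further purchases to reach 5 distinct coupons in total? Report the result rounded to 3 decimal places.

6.076

From k distinct to k+1 distinct takes on average 8/(8-k) purchases.
Sum over k = 1,...,4: E = 8/7 + 8/6 + 8/5 + 8/4 = 6.0762.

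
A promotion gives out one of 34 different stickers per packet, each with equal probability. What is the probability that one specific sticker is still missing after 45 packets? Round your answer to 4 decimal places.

On each packet the fixed sticker fails to appear with probability 33/34.
P(still missing after 45) = (33/34)^45 = 0.26096.

0.2610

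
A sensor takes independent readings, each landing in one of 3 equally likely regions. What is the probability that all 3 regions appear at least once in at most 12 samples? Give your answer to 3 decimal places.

0.977

By inclusion–exclusion over which regions are missing,
P(all seen) = Σ_{j=0}^{3} (-1)^j C(3,j)((3-j)/3)^12
= 1.0000 - 0.0231 + 0.0000 - 0.0000
= 0.9769.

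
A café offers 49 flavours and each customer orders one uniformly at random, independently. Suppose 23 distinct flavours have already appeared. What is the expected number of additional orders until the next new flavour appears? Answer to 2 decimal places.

The number of orders until the next new flavour is geometric with success probability 26/49, so its mean is 49/26.
E = 49/26 = 1.885.

1.88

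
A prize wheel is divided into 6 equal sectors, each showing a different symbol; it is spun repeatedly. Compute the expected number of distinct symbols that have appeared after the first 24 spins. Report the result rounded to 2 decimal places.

5.92

For each symbol, P(seen in 24 spins) = 1 - (5/6)^24 = 0.987.
By linearity of expectation, E[distinct seen] = 6·(1 - (5/6)^24) = 5.925.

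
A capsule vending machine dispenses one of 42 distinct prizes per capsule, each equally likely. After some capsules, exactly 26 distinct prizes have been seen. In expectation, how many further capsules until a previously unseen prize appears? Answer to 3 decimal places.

The number of capsules until the next new prize is geometric with success probability 16/42, so its mean is 42/16.
E = 42/16 = 2.6250.

2.625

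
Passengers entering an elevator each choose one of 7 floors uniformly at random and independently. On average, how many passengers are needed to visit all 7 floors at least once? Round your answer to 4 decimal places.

18.1500

After k distinct floors have appeared, the next passenger gives a new one with probability (7-k)/7, so the expected wait for the (k+1)-th is 7/(7-k).
E[T] = 7/7 + 7/6 + 7/5 + ... + 7/2 + 7/1 = 7·H_{7}.
H_{7} = 2.59286, so E[T] = 18.15000.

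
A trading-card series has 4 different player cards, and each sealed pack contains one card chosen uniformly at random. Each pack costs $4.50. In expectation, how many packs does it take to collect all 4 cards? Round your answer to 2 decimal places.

The wait to go from k to k+1 distinct cards is geometric with mean 4/(4-k).
E[T] = 4/4 + 4/3 + 4/2 + 4/1 = 4·H_{4}.
H_{4} = 2.083, so E[T] = 8.333.

8.33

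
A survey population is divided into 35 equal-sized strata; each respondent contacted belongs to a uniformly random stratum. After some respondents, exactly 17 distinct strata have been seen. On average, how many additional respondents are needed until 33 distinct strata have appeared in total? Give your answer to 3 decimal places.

The wait to go from k to k+1 distinct strata is geometric with mean 35/(35-k).
Sum over k = 17,...,32: E = 35/18 + 35/17 + 35/16 + ... + 35/4 + 35/3 = 69.8288.

69.829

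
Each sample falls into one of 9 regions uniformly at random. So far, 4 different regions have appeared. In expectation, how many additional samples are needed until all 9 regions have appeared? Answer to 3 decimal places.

20.550

From k distinct to k+1 distinct takes on average 9/(9-k) samples.
Sum over k = 4,...,8: E = 9/5 + 9/4 + 9/3 + 9/2 + 9/1 = 20.5500.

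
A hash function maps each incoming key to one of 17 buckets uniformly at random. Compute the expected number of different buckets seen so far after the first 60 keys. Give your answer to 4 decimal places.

For each bucket, P(seen in 60 keys) = 1 - (16/17)^60 = 0.97368.
By linearity of expectation, E[distinct seen] = 17·(1 - (16/17)^60) = 16.55258.

16.5526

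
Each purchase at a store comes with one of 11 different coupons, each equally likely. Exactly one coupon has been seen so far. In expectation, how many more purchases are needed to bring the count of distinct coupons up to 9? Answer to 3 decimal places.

15.719

The wait to go from k to k+1 distinct coupons is geometric with mean 11/(11-k).
Sum over k = 1,...,8: E = 11/10 + 11/9 + 11/8 + ... + 11/4 + 11/3 = 15.7187.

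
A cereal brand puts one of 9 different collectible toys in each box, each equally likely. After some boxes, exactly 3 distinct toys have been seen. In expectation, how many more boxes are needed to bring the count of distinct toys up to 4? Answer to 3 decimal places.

1.500

The wait to go from k to k+1 distinct toys is geometric with mean 9/(9-k).
Only the k = 3 term is needed: E = 9/6 = 1.5000.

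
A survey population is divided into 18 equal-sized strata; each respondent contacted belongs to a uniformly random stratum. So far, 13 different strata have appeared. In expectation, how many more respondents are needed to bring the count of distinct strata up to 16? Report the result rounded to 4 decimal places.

With k distinct strata already seen, the next new one takes an expected 18/(18-k) respondents.
Sum over k = 13,...,15: E = 18/5 + 18/4 + 18/3 = 14.10000.

14.1000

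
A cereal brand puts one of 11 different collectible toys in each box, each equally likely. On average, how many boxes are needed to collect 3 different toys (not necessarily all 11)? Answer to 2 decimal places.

3.32

Going from k to k+1 distinct takes a geometric number of boxes with mean 11/(11-k).
Sum over k = 0,...,2: E = 11/11 + 11/10 + 11/9 = 3.322.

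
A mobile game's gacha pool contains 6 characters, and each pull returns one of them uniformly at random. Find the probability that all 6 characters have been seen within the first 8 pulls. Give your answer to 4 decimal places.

Let A_i be the event that character i is missing after 8 pulls. By inclusion–exclusion on the A_i,
P(all seen) = Σ_{j=0}^{6} (-1)^j C(6,j)((6-j)/6)^8
= 1.00000 - 1.39541 + 0.58528 - 0.07813 + 0.00229 - 0.00000 + 0.00000
= 0.11403.

0.1140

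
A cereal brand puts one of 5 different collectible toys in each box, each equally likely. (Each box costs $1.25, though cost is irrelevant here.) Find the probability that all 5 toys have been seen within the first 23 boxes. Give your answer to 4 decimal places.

0.9706

By inclusion–exclusion over which toys are missing,
P(all seen) = Σ_{j=0}^{5} (-1)^j C(5,j)((5-j)/5)^23
= 1.00000 - 0.02951 + 0.00008 - 0.00000 + 0.00000 - 0.00000
= 0.97056.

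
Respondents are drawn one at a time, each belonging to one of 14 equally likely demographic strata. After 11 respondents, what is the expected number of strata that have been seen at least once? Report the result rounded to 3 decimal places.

7.804

For each stratum, P(seen in 11 respondents) = 1 - (13/14)^11 = 0.5574.
By linearity of expectation, E[distinct seen] = 14·(1 - (13/14)^11) = 7.8042.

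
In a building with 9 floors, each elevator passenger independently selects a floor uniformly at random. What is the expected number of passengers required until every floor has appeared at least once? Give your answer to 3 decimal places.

25.461

After k distinct floors have appeared, the next passenger gives a new one with probability (9-k)/9, so the expected wait for the (k+1)-th is 9/(9-k).
E[T] = 9/9 + 9/8 + 9/7 + ... + 9/2 + 9/1 = 9·H_{9}.
H_{9} = 2.8290, so E[T] = 25.4607.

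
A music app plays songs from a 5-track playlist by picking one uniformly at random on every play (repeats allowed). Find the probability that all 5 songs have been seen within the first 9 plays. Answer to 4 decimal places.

0.4271

Let A_i be the event that song i is missing after 9 plays. By inclusion–exclusion on the A_i,
P(all seen) = Σ_{j=0}^{5} (-1)^j C(5,j)((5-j)/5)^9
= 1.00000 - 0.67109 + 0.10078 - 0.00262 + 0.00000 - 0.00000
= 0.42707.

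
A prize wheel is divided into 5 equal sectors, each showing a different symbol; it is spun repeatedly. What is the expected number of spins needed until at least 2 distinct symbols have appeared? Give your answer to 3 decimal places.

2.250

With k distinct symbols already seen, the next new one arrives after an expected 5/(5-k) spins.
Sum over k = 0,...,1: E = 5/5 + 5/4 = 2.2500.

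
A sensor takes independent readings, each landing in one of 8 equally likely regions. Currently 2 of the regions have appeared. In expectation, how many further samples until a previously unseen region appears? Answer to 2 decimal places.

1.33

The number of samples until the next new region is geometric with success probability 6/8, so its mean is 8/6.
E = 8/6 = 1.333.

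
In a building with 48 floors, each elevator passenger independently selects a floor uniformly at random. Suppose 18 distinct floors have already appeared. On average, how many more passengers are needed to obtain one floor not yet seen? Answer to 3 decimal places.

1.600

Each passenger yields a new floor with probability (48-18)/48 = 30/48, so the wait is geometric with mean 48/30.
E = 48/30 = 1.6000.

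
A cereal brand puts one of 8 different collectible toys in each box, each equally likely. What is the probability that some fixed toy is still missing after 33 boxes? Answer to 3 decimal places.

0.012

Each box misses the fixed toy with probability (8-1)/8 = 7/8, independently.
P(still missing after 33) = (7/8)^33 = 0.0122.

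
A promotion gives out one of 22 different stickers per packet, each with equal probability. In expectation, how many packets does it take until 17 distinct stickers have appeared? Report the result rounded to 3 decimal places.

30.965

With k distinct stickers already seen, the next new one arrives after an expected 22/(22-k) packets.
Sum over k = 0,...,16: E = 22/22 + 22/21 + 22/20 + ... + 22/7 + 22/6 = 30.9646.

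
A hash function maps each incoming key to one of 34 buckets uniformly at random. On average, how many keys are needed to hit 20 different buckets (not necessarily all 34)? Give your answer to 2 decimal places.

29.47

Going from k to k+1 distinct takes a geometric number of keys with mean 34/(34-k).
Sum over k = 0,...,19: E = 34/34 + 34/33 + 34/32 + ... + 34/16 + 34/15 = 29.466.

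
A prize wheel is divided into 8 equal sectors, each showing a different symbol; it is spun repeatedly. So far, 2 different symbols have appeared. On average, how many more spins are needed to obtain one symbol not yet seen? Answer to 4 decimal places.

1.3333

Each spin yields a new symbol with probability (8-2)/8 = 6/8, so the wait is geometric with mean 8/6.
E = 8/6 = 1.33333.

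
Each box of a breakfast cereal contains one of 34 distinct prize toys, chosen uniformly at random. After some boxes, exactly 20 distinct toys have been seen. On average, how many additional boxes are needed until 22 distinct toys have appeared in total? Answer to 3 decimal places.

5.044

With k distinct toys already seen, the next new one takes an expected 34/(34-k) boxes.
Sum over k = 20,...,21: E = 34/14 + 34/13 = 5.0440.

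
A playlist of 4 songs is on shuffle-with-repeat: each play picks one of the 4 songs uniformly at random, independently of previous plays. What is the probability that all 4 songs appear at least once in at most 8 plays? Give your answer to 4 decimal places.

By inclusion–exclusion over which songs are missing,
P(all seen) = Σ_{j=0}^{4} (-1)^j C(4,j)((4-j)/4)^8
= 1.00000 - 0.40045 + 0.02344 - 0.00006 + 0.00000
= 0.62292.

0.6229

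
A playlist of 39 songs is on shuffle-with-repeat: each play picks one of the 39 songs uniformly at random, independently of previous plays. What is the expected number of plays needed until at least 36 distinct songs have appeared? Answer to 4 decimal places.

94.3882

With k distinct songs already seen, the next new one arrives after an expected 39/(39-k) plays.
Sum over k = 0,...,35: E = 39/39 + 39/38 + 39/37 + ... + 39/5 + 39/4 = 94.38818.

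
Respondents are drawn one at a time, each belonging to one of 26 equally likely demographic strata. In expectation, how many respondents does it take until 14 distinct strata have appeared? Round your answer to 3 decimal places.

With k distinct strata already seen, the next new one arrives after an expected 26/(26-k) respondents.
Sum over k = 0,...,13: E = 26/26 + 26/25 + 26/24 + ... + 26/14 + 26/13 = 19.5314.

19.531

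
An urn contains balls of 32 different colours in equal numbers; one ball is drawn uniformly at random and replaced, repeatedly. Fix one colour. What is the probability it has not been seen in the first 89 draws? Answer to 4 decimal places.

0.0593

Each draw misses the fixed colour with probability (32-1)/32 = 31/32, independently.
P(still missing after 89) = (31/32)^89 = 0.05927.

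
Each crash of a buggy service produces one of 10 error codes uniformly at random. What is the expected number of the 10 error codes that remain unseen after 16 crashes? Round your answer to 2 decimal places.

For each error code, P(unseen after 16) = (9/10)^16 = 0.185.
By linearity of expectation, E[unseen] = 10·(9/10)^16 = 1.853.

1.85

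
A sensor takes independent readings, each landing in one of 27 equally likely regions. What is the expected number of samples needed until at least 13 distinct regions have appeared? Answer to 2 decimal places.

With k distinct regions already seen, the next new one arrives after an expected 27/(27-k) samples.
Sum over k = 0,...,12: E = 27/27 + 27/26 + 27/25 + ... + 27/16 + 27/15 = 17.277.

17.28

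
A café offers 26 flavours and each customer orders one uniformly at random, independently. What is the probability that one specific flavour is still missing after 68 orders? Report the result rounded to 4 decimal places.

On each order the fixed flavour fails to appear with probability 25/26.
P(still missing after 68) = (25/26)^68 = 0.06946.

0.0695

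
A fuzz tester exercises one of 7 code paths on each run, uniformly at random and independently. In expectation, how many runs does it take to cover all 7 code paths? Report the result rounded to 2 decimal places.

18.15

After k distinct code paths have appeared, the next run gives a new one with probability (7-k)/7, so the expected wait for the (k+1)-th is 7/(7-k).
E[T] = 7/7 + 7/6 + 7/5 + ... + 7/2 + 7/1 = 7·H_{7}.
H_{7} = 2.593, so E[T] = 18.150.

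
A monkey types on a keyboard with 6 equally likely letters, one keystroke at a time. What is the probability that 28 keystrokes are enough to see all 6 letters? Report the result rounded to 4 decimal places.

0.9638

Let A_i be the event that letter i is missing after 28 keystrokes. By inclusion–exclusion on the A_i,
P(all seen) = Σ_{j=0}^{6} (-1)^j C(6,j)((6-j)/6)^28
= 1.00000 - 0.03640 + 0.00018 - 0.00000 + 0.00000 - 0.00000 + 0.00000
= 0.96378.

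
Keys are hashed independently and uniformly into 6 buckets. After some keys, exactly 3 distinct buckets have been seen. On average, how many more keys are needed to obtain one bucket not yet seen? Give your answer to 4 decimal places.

Each key yields a new bucket with probability (6-3)/6 = 3/6, so the wait is geometric with mean 6/3.
E = 6/3 = 2.00000.

2.0000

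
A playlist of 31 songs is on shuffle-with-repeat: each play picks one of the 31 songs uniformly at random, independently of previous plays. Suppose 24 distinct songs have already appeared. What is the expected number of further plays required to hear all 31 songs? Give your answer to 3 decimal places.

80.379

With k distinct songs already seen, the next new one takes an expected 31/(31-k) plays.
Sum over k = 24,...,30: E = 31/7 + 31/6 + 31/5 + ... + 31/2 + 31/1 = 80.3786.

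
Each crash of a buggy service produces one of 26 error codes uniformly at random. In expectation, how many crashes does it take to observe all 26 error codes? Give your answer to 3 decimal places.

100.215

Split into phases: going from k distinct to k+1 distinct takes on average 26/(26-k) crashes.
E[T] = 26/26 + 26/25 + 26/24 + ... + 26/2 + 26/1 = 26·H_{26}.
H_{26} = 3.8544, so E[T] = 100.2149.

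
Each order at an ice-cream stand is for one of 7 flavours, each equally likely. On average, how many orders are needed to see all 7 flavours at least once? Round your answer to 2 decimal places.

The wait to go from k to k+1 distinct flavours is geometric with mean 7/(7-k).
E[T] = 7/7 + 7/6 + 7/5 + ... + 7/2 + 7/1 = 7·H_{7}.
H_{7} = 2.593, so E[T] = 18.150.

18.15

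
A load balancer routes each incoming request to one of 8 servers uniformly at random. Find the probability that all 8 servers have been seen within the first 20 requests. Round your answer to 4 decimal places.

Let A_i be the event that server i is missing after 20 requests. By inclusion–exclusion on the A_i,
P(all seen) = Σ_{j=0}^{8} (-1)^j C(8,j)((8-j)/8)^20
= 1.00000 - 0.55367 + 0.08879 - 0.00463 + 0.00007 - 0.00000 + 0.00000 - 0.00000 + 0.00000
= 0.53056.

0.5306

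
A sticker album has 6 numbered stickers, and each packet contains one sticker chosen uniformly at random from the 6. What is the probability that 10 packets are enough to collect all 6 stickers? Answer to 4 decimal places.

By inclusion–exclusion over which stickers are missing,
P(all seen) = Σ_{j=0}^{6} (-1)^j C(6,j)((6-j)/6)^10
= 1.00000 - 0.96903 + 0.26012 - 0.01953 + 0.00025 - 0.00000 + 0.00000
= 0.27181.

0.2718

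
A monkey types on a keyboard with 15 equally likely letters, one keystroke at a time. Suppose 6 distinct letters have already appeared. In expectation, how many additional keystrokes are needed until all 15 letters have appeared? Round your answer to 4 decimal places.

From k distinct to k+1 distinct takes on average 15/(15-k) keystrokes.
Sum over k = 6,...,14: E = 15/9 + 15/8 + 15/7 + ... + 15/2 + 15/1 = 42.43452.

42.4345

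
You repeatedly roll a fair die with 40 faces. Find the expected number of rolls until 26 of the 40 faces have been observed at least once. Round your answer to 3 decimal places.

With k distinct faces already seen, the next new one arrives after an expected 40/(40-k) rolls.
Sum over k = 0,...,25: E = 40/40 + 40/39 + 40/38 + ... + 40/16 + 40/15 = 41.0792.

41.079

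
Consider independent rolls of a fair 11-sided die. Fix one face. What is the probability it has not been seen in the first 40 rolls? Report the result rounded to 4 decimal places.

0.0221

Each roll misses the fixed face with probability (11-1)/11 = 10/11, independently.
P(still missing after 40) = (10/11)^40 = 0.02209.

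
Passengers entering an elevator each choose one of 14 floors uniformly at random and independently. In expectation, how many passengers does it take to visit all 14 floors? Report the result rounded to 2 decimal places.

45.52

After k distinct floors have appeared, the next passenger gives a new one with probability (14-k)/14, so the expected wait for the (k+1)-th is 14/(14-k).
E[T] = 14/14 + 14/13 + 14/12 + ... + 14/2 + 14/1 = 14·H_{14}.
H_{14} = 3.252, so E[T] = 45.522.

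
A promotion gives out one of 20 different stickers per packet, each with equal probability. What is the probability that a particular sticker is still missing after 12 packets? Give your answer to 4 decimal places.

Each packet misses the fixed sticker with probability (20-1)/20 = 19/20, independently.
P(still missing after 12) = (19/20)^12 = 0.54036.

0.5404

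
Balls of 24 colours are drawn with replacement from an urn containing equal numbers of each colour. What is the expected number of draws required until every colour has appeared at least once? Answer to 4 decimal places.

90.6230

Split into phases: going from k distinct to k+1 distinct takes on average 24/(24-k) draws.
E[T] = 24/24 + 24/23 + 24/22 + ... + 24/2 + 24/1 = 24·H_{24}.
H_{24} = 3.77596, so E[T] = 90.62300.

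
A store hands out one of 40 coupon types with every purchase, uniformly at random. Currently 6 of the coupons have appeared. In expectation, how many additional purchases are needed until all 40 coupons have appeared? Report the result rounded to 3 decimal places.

164.728

With k distinct coupons already seen, the next new one takes an expected 40/(40-k) purchases.
Sum over k = 6,...,39: E = 40/34 + 40/33 + 40/32 + ... + 40/2 + 40/1 = 164.7284.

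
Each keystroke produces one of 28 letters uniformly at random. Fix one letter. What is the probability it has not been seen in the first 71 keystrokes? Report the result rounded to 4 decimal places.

On each keystroke the fixed letter fails to appear with probability 27/28.
P(still missing after 71) = (27/28)^71 = 0.07561.

0.0756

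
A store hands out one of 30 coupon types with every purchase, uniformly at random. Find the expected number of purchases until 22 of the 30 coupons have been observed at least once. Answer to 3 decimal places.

38.314

Going from k to k+1 distinct takes a geometric number of purchases with mean 30/(30-k).
Sum over k = 0,...,21: E = 30/30 + 30/29 + 30/28 + ... + 30/10 + 30/9 = 38.3139.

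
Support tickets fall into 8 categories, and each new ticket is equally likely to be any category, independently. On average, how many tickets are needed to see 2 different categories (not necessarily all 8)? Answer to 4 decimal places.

2.1429

With k distinct categories already seen, the next new one arrives after an expected 8/(8-k) tickets.
Sum over k = 0,...,1: E = 8/8 + 8/7 = 2.14286.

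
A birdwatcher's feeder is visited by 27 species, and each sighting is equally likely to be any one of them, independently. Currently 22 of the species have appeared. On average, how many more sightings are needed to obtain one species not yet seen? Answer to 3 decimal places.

5.400

Each sighting yields a new species with probability (27-22)/27 = 5/27, so the wait is geometric with mean 27/5.
E = 27/5 = 5.4000.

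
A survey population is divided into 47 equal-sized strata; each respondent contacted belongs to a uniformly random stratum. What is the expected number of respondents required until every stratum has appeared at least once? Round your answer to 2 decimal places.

208.58

Split into phases: going from k distinct to k+1 distinct takes on average 47/(47-k) respondents.
E[T] = 47/47 + 47/46 + 47/45 + ... + 47/2 + 47/1 = 47·H_{47}.
H_{47} = 4.438, so E[T] = 208.584.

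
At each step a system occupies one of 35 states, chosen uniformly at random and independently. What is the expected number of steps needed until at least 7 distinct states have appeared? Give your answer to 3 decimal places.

7.686

Going from k to k+1 distinct takes a geometric number of steps with mean 35/(35-k).
Sum over k = 0,...,6: E = 35/35 + 35/34 + 35/33 + ... + 35/30 + 35/29 = 7.6864.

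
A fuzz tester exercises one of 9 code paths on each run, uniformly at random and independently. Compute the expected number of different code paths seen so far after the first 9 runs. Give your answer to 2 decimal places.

5.88

For each code path, P(seen in 9 runs) = 1 - (8/9)^9 = 0.654.
By linearity of expectation, E[distinct seen] = 9·(1 - (8/9)^9) = 5.882.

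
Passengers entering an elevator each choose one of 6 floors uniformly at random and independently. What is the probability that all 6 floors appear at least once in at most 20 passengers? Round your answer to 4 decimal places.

By inclusion–exclusion over which floors are missing,
P(all seen) = Σ_{j=0}^{6} (-1)^j C(6,j)((6-j)/6)^20
= 1.00000 - 0.15650 + 0.00451 - 0.00002 + 0.00000 - 0.00000 + 0.00000
= 0.84799.

0.8480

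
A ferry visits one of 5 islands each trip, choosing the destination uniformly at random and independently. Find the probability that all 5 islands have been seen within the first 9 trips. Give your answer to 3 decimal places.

0.427

By inclusion–exclusion over which islands are missing,
P(all seen) = Σ_{j=0}^{5} (-1)^j C(5,j)((5-j)/5)^9
= 1.0000 - 0.6711 + 0.1008 - 0.0026 + 0.0000 - 0.0000
= 0.4271.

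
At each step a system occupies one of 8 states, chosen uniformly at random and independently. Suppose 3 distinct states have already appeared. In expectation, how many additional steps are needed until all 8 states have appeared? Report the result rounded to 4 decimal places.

From k distinct to k+1 distinct takes on average 8/(8-k) steps.
Sum over k = 3,...,7: E = 8/5 + 8/4 + 8/3 + 8/2 + 8/1 = 18.26667.

18.2667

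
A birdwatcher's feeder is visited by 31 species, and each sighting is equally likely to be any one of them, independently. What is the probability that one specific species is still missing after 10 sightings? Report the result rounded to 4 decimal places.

0.7204

On each sighting the fixed species fails to appear with probability 30/31.
P(still missing after 10) = (30/31)^10 = 0.72044.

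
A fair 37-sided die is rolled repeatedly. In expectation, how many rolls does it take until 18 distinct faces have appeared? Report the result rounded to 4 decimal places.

Going from k to k+1 distinct takes a geometric number of rolls with mean 37/(37-k).
Sum over k = 0,...,17: E = 37/37 + 37/36 + 37/35 + ... + 37/21 + 37/20 = 24.19232.

24.1923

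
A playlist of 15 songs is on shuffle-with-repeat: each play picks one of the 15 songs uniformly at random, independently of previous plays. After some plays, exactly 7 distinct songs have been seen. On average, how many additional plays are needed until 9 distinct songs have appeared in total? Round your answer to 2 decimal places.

4.02

The wait to go from k to k+1 distinct songs is geometric with mean 15/(15-k).
Sum over k = 7,...,8: E = 15/8 + 15/7 = 4.018.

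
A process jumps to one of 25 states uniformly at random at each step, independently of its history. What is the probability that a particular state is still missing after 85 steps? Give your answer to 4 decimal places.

Each step misses the fixed state with probability (25-1)/25 = 24/25, independently.
P(still missing after 85) = (24/25)^85 = 0.03112.

0.0311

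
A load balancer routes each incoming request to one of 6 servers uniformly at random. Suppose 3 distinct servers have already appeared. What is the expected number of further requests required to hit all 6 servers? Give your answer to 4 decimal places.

11.0000

With k distinct servers already seen, the next new one takes an expected 6/(6-k) requests.
Sum over k = 3,...,5: E = 6/3 + 6/2 + 6/1 = 11.00000.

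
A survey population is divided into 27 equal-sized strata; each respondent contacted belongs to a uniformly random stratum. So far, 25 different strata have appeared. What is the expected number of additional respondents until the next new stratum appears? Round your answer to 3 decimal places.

13.500

The number of respondents until the next new stratum is geometric with success probability 2/27, so its mean is 27/2.
E = 27/2 = 13.5000.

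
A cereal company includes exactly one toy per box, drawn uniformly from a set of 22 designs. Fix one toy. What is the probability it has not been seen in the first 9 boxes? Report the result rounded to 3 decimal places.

0.658

On each box the fixed toy fails to appear with probability 21/22.
P(still missing after 9) = (21/22)^9 = 0.6579.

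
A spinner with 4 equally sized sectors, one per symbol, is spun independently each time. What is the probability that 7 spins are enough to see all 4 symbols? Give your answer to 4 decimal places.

By inclusion–exclusion over which symbols are missing,
P(all seen) = Σ_{j=0}^{4} (-1)^j C(4,j)((4-j)/4)^7
= 1.00000 - 0.53394 + 0.04688 - 0.00024 + 0.00000
= 0.51270.

0.5127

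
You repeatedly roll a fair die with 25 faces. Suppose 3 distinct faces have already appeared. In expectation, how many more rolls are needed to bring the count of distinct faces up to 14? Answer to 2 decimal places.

With k distinct faces already seen, the next new one takes an expected 25/(25-k) rolls.
Sum over k = 3,...,13: E = 25/22 + 25/21 + 25/20 + ... + 25/13 + 25/12 = 16.773.

16.77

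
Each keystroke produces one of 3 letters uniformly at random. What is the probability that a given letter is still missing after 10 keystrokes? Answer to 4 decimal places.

0.0173

Each keystroke misses the fixed letter with probability (3-1)/3 = 2/3, independently.
P(still missing after 10) = (2/3)^10 = 0.01734.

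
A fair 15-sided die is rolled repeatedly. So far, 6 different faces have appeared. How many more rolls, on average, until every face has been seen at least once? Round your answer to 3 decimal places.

The wait to go from k to k+1 distinct faces is geometric with mean 15/(15-k).
Sum over k = 6,...,14: E = 15/9 + 15/8 + 15/7 + ... + 15/2 + 15/1 = 42.4345.

42.435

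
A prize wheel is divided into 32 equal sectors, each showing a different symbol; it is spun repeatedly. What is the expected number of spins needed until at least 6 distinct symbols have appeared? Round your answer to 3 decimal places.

6.530

Going from k to k+1 distinct takes a geometric number of spins with mean 32/(32-k).
Sum over k = 0,...,5: E = 32/32 + 32/31 + 32/30 + 32/29 + 32/28 + 32/27 = 6.5304.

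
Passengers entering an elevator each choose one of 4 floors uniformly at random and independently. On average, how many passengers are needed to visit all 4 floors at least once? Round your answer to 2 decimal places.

8.33

Split into phases: going from k distinct to k+1 distinct takes on average 4/(4-k) passengers.
E[T] = 4/4 + 4/3 + 4/2 + 4/1 = 4·H_{4}.
H_{4} = 2.083, so E[T] = 8.333.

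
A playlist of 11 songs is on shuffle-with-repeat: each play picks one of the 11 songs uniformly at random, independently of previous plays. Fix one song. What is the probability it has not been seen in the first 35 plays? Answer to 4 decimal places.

0.0356

Each play misses the fixed song with probability (11-1)/11 = 10/11, independently.
P(still missing after 35) = (10/11)^35 = 0.03558.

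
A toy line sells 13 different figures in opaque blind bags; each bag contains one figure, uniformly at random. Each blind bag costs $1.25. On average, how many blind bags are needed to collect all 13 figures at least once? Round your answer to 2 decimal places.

41.34

The wait to go from k to k+1 distinct figures is geometric with mean 13/(13-k).
E[T] = 13/13 + 13/12 + 13/11 + ... + 13/2 + 13/1 = 13·H_{13}.
H_{13} = 3.180, so E[T] = 41.342.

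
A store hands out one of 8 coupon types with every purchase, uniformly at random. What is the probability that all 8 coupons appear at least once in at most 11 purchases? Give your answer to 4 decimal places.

Let A_i be the event that coupon i is missing after 11 purchases. By inclusion–exclusion on the A_i,
P(all seen) = Σ_{j=0}^{8} (-1)^j C(8,j)((8-j)/8)^11
= 1.00000 - 1.84153 + 1.18258 - 0.31832 + 0.03418 - 0.00115 + 0.00001 - 0.00000 + 0.00000
= 0.05576.

0.0558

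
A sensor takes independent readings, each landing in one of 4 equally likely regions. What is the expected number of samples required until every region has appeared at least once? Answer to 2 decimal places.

After k distinct regions have appeared, the next sample gives a new one with probability (4-k)/4, so the expected wait for the (k+1)-th is 4/(4-k).
E[T] = 4/4 + 4/3 + 4/2 + 4/1 = 4·H_{4}.
H_{4} = 2.083, so E[T] = 8.333.

8.33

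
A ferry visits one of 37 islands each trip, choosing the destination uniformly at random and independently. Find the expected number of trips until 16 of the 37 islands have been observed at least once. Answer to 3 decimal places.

20.580

With k distinct islands already seen, the next new one arrives after an expected 37/(37-k) trips.
Sum over k = 0,...,15: E = 37/37 + 37/36 + 37/35 + ... + 37/23 + 37/22 = 20.5804.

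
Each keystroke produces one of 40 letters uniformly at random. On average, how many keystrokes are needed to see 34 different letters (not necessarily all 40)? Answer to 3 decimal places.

73.142

Going from k to k+1 distinct takes a geometric number of keystrokes with mean 40/(40-k).
Sum over k = 0,...,33: E = 40/40 + 40/39 + 40/38 + ... + 40/8 + 40/7 = 73.1417.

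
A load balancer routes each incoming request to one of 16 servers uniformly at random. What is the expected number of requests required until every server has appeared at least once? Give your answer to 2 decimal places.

54.09

The wait to go from k to k+1 distinct servers is geometric with mean 16/(16-k).
E[T] = 16/16 + 16/15 + 16/14 + ... + 16/2 + 16/1 = 16·H_{16}.
H_{16} = 3.381, so E[T] = 54.092.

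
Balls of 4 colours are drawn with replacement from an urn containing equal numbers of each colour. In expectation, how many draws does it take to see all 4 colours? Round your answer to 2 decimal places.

Split into phases: going from k distinct to k+1 distinct takes on average 4/(4-k) draws.
E[T] = 4/4 + 4/3 + 4/2 + 4/1 = 4·H_{4}.
H_{4} = 2.083, so E[T] = 8.333.

8.33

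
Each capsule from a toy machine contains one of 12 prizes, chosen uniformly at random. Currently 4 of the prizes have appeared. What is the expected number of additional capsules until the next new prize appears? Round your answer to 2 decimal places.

1.50

The number of capsules until the next new prize is geometric with success probability 8/12, so its mean is 12/8.
E = 12/8 = 1.500.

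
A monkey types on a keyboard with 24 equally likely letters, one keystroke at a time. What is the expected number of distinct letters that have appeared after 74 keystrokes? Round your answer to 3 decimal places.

22.971

For each letter, P(seen in 74 keystrokes) = 1 - (23/24)^74 = 0.9571.
By linearity of expectation, E[distinct seen] = 24·(1 - (23/24)^74) = 22.9709.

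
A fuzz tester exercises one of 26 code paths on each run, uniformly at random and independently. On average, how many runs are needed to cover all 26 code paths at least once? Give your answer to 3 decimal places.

100.215

After k distinct code paths have appeared, the next run gives a new one with probability (26-k)/26, so the expected wait for the (k+1)-th is 26/(26-k).
E[T] = 26/26 + 26/25 + 26/24 + ... + 26/2 + 26/1 = 26·H_{26}.
H_{26} = 3.8544, so E[T] = 100.2149.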